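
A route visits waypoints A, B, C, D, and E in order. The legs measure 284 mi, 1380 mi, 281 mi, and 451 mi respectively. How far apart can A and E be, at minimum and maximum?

The maximum is all hops collinear in one direction: 284 + 1380 + 281 + 451 = 2396.
The longest hop is 1380; the others sum to 1016. Folding the others back against it leaves at least 1380 − 1016 = 364.

364 ≤ AE ≤ 2396 mi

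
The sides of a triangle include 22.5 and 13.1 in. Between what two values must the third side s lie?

9.4 < s < 35.6

By the triangle inequality, s must be less than 22.5 + 13.1 = 35.6 and greater than |22.5 − 13.1| = 9.4.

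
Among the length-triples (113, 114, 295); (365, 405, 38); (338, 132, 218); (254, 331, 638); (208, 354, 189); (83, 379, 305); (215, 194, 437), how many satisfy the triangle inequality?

(113,114,295): 113+114 ≤ 295 → not valid
(38,365,405): 38+365 ≤ 405 → not valid
(132,218,338): 132+218 > 338 → valid
(254,331,638): 254+331 ≤ 638 → not valid
(189,208,354): 189+208 > 354 → valid
(83,305,379): 83+305 > 379 → valid
(194,215,437): 194+215 ≤ 437 → not valid
3 of the 7 triples form a triangle.

3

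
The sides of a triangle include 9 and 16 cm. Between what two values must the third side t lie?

By the triangle inequality, t must be less than 9 + 16 = 25 and greater than |9 − 16| = 7.

7 < t < 25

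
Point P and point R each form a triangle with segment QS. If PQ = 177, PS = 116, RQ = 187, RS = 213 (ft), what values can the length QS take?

From triangle PQS: |177 − 116| < QS < 177 + 116, i.e. 61 < QS < 293.
From triangle RQS: 26 < QS < 400.
Both must hold, so QS lies in the intersection.

61 < QS < 293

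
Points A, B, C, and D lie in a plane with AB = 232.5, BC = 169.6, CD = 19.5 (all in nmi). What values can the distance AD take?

43.4 ≤ AD ≤ 421.6 nmi

The maximum is all hops collinear in one direction: 232.5 + 169.6 + 19.5 = 421.6.
The longest hop is 232.5; the others sum to 189.1. Folding the others back against it leaves at least 232.5 − 189.1 = 43.4.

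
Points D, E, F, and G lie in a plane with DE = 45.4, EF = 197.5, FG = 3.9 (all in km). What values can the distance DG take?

148.2 ≤ DG ≤ 246.8 km

The maximum is all hops collinear in one direction: 45.4 + 197.5 + 3.9 = 246.8.
The longest hop is 197.5; the others sum to 49.3. Folding the others back against it leaves at least 197.5 − 49.3 = 148.2.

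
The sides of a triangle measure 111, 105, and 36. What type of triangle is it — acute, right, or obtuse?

Compare the square of the longest side to the sum of squares of the other two: 36² + 105² = 12321 = 111².

right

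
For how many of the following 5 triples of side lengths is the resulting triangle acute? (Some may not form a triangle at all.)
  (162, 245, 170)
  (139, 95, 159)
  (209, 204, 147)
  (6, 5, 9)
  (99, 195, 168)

(162,245,170): 162²+170² = 55144 < 60025 = 245² → obtuse
(139,95,159): 95²+139² = 28346 > 25281 = 159² → acute
(209,204,147): 147²+204² = 63225 > 43681 = 209² → acute
(6,5,9): 5²+6² = 61 < 81 = 9² → obtuse
(99,195,168): 99²+168² = 38025 = 195² → right
2 of the 5 are acute.

2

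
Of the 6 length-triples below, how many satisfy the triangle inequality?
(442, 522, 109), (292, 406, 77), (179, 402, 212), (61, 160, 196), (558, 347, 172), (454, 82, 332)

(109,442,522): 109+442 > 522 → valid
(77,292,406): 77+292 ≤ 406 → not valid
(179,212,402): 179+212 ≤ 402 → not valid
(61,160,196): 61+160 > 196 → valid
(172,347,558): 172+347 ≤ 558 → not valid
(82,332,454): 82+332 ≤ 454 → not valid
2 of the 6 triples form a triangle.

2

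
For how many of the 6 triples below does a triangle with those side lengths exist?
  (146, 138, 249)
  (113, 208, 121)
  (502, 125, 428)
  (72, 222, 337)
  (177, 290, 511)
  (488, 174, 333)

(138,146,249): 138+146 > 249 → valid
(113,121,208): 113+121 > 208 → valid
(125,428,502): 125+428 > 502 → valid
(72,222,337): 72+222 ≤ 337 → not valid
(177,290,511): 177+290 ≤ 511 → not valid
(174,333,488): 174+333 > 488 → valid
4 of the 6 triples form a triangle.

4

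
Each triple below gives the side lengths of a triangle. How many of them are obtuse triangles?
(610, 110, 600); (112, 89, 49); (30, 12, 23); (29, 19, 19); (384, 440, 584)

3

(610,110,600): 110²+600² = 372100 = 610² → right
(112,89,49): 49²+89² = 10322 < 12544 = 112² → obtuse
(30,12,23): 12²+23² = 673 < 900 = 30² → obtuse
(29,19,19): 19²+19² = 722 < 841 = 29² → obtuse
(384,440,584): 384²+440² = 341056 = 584² → right
3 of the 5 are obtuse.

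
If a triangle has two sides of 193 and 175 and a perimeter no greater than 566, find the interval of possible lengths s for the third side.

Triangle inequality alone gives 18 < s < 368.
The perimeter condition gives s ≤ 566 − 193 − 175 = 198.
Intersecting the two: 18 < s ≤ 198.

18 < s ≤ 198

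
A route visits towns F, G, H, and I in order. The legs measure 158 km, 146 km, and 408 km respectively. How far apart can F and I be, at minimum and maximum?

104 ≤ FI ≤ 712 km

The maximum is all hops collinear in one direction: 158 + 146 + 408 = 712.
The longest hop is 408; the others sum to 304. Folding the others back against it leaves at least 408 − 304 = 104.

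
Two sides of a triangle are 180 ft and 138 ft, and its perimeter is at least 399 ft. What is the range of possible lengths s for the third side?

Triangle inequality alone gives 42 < s < 318.
The perimeter condition gives s ≥ 399 − 180 − 138 = 81.
Intersecting the two: 81 ≤ s < 318.

81 ≤ s < 318 ft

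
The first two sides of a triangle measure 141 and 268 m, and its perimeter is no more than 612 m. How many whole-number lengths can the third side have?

76

Triangle inequality: 127 < x < 409. Perimeter ≤ 612 gives x ≤ 612 − 141 − 268 = 203.
So 127 < x ≤ 203; integers 128 through 203: 76 values.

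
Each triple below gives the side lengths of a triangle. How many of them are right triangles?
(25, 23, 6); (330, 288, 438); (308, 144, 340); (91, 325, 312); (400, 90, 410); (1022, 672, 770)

5

(25,23,6): 6²+23² = 565 < 625 = 25² → obtuse
(330,288,438): 288²+330² = 191844 = 438² → right
(308,144,340): 144²+308² = 115600 = 340² → right
(91,325,312): 91²+312² = 105625 = 325² → right
(400,90,410): 90²+400² = 168100 = 410² → right
(1022,672,770): 672²+770² = 1044484 = 1022² → right
5 of the 6 are right.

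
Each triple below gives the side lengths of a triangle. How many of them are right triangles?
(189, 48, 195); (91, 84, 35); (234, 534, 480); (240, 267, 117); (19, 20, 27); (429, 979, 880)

(189,48,195): 48²+189² = 38025 = 195² → right
(91,84,35): 35²+84² = 8281 = 91² → right
(234,534,480): 234²+480² = 285156 = 534² → right
(240,267,117): 117²+240² = 71289 = 267² → right
(19,20,27): 19²+20² = 761 > 729 = 27² → acute
(429,979,880): 429²+880² = 958441 = 979² → right
5 of the 6 are right.

5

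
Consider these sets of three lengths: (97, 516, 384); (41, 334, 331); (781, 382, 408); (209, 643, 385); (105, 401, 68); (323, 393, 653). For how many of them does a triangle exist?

3

(97,384,516): 97+384 ≤ 516 → not valid
(41,331,334): 41+331 > 334 → valid
(382,408,781): 382+408 > 781 → valid
(209,385,643): 209+385 ≤ 643 → not valid
(68,105,401): 68+105 ≤ 401 → not valid
(323,393,653): 323+393 > 653 → valid
3 of the 6 triples form a triangle.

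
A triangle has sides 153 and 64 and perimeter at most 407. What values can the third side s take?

89 < s ≤ 190

Triangle inequality alone gives 89 < s < 217.
The perimeter condition gives s ≤ 407 − 153 − 64 = 190.
Intersecting the two: 89 < s ≤ 190.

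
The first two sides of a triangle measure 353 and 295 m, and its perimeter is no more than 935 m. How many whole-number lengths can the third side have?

229

Triangle inequality: 58 < x < 648. Perimeter ≤ 935 gives x ≤ 935 − 353 − 295 = 287.
So 58 < x ≤ 287; integers 59 through 287: 229 values.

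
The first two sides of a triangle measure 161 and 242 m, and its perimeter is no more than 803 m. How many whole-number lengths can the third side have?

319

Triangle inequality: 81 < x < 403. Perimeter ≤ 803 gives x ≤ 803 − 161 − 242 = 400.
So 81 < x ≤ 400; integers 82 through 400: 319 values.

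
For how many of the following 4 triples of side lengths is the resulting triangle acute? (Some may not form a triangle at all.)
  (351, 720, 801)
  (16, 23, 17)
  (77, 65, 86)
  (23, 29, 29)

(351,720,801): 351²+720² = 641601 = 801² → right
(16,23,17): 16²+17² = 545 > 529 = 23² → acute
(77,65,86): 65²+77² = 10154 > 7396 = 86² → acute
(23,29,29): 23²+29² = 1370 > 841 = 29² → acute
3 of the 4 are acute.

3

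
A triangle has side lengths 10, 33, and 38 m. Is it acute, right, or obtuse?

Compare the square of the longest side to the sum of squares of the other two: 10² + 33² = 1189 < 1444 = 38².

obtuse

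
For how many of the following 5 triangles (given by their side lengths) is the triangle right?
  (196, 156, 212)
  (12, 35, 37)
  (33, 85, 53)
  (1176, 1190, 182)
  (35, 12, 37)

3

(196,156,212): 156²+196² = 62752 > 44944 = 212² → acute
(12,35,37): 12²+35² = 1369 = 37² → right
(33,85,53): 33²+53² = 3898 < 7225 = 85² → obtuse
(1176,1190,182): 182²+1176² = 1416100 = 1190² → right
(35,12,37): 12²+35² = 1369 = 37² → right
3 of the 5 are right.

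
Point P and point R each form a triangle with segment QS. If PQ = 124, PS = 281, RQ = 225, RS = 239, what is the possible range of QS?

From triangle PQS: |124 − 281| < QS < 124 + 281, i.e. 157 < QS < 405.
From triangle RQS: 14 < QS < 464.
Both must hold, so QS lies in the intersection.

157 < QS < 405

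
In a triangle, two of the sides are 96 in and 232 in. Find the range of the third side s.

By the triangle inequality, s must be less than 96 + 232 = 328 and greater than |96 − 232| = 136.

136 < s < 328 (in)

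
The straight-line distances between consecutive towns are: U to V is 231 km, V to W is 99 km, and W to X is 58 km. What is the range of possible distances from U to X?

The maximum is all hops collinear in one direction: 231 + 99 + 58 = 388.
The longest hop is 231; the others sum to 157. Folding the others back against it leaves at least 231 − 157 = 74.

74 ≤ UX ≤ 388 km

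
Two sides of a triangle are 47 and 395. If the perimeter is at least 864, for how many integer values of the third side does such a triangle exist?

20

Triangle inequality: 348 < x < 442. Perimeter ≥ 864 gives x ≥ 864 − 47 − 395 = 422.
So 422 ≤ x < 442; integers 422 through 441: 20 values.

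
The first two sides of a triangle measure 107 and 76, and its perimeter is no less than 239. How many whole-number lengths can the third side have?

Triangle inequality: 31 < x < 183. Perimeter ≥ 239 gives x ≥ 239 − 107 − 76 = 56.
So 56 ≤ x < 183; integers 56 through 182: 127 values.

127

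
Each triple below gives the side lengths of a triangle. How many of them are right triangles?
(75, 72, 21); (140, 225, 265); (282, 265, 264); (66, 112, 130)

3

(75,72,21): 21²+72² = 5625 = 75² → right
(140,225,265): 140²+225² = 70225 = 265² → right
(282,265,264): 264²+265² = 139921 > 79524 = 282² → acute
(66,112,130): 66²+112² = 16900 = 130² → right
3 of the 4 are right.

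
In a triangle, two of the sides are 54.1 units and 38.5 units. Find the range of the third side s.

By the triangle inequality, s must be less than 54.1 + 38.5 = 92.6 and greater than |54.1 − 38.5| = 15.6.

15.6 < s < 92.6 (units)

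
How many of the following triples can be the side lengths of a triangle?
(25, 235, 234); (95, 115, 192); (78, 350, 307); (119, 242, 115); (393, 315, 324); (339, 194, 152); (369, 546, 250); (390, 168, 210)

(25,234,235): 25+234 > 235 → valid
(95,115,192): 95+115 > 192 → valid
(78,307,350): 78+307 > 350 → valid
(115,119,242): 115+119 ≤ 242 → not valid
(315,324,393): 315+324 > 393 → valid
(152,194,339): 152+194 > 339 → valid
(250,369,546): 250+369 > 546 → valid
(168,210,390): 168+210 ≤ 390 → not valid
6 of the 8 triples form a triangle.

6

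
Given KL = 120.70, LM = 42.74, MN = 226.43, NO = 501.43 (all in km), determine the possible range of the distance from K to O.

The maximum is all hops collinear in one direction: 120.70 + 42.74 + 226.43 + 501.43 = 891.30.
The longest hop is 501.43; the others sum to 389.87. Folding the others back against it leaves at least 501.43 − 389.87 = 111.56.

111.56 ≤ KO ≤ 891.30 km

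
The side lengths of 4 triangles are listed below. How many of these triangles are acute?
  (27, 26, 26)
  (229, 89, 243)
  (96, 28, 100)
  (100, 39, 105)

3

(27,26,26): 26²+26² = 1352 > 729 = 27² → acute
(229,89,243): 89²+229² = 60362 > 59049 = 243² → acute
(96,28,100): 28²+96² = 10000 = 100² → right
(100,39,105): 39²+100² = 11521 > 11025 = 105² → acute
3 of the 4 are acute.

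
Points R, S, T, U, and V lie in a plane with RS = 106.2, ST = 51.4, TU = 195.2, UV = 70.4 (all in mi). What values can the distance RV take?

0 ≤ RV ≤ 423.2 mi

The maximum is all hops collinear in one direction: 106.2 + 51.4 + 195.2 + 70.4 = 423.2.
The longest hop is 195.2; the others sum to 228.0. Since 195.2 ≤ 228.0, the path can fold back on itself completely, so the minimum distance is 0.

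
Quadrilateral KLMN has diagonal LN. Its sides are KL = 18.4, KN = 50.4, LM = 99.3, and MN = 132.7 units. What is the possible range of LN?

From triangle KLN: |18.4 − 50.4| < LN < 18.4 + 50.4, i.e. 32.0 < LN < 68.8.
From triangle MLN: 33.4 < LN < 232.0.
Both must hold, so LN lies in the intersection.

33.4 < LN < 68.8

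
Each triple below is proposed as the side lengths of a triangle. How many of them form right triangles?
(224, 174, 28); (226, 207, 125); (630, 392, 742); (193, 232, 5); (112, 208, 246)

1

(224,174,28): 28+174 ≤ 224, not a triangle
(226,207,125): 125²+207² = 58474 > 51076 = 226² → acute
(630,392,742): 392²+630² = 550564 = 742² → right
(193,232,5): 5+193 ≤ 232, not a triangle
(112,208,246): 112²+208² = 55808 < 60516 = 246² → obtuse
1 of the 5 is right.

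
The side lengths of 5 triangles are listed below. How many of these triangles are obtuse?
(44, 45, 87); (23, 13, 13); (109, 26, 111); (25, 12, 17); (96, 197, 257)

(44,45,87): 44²+45² = 3961 < 7569 = 87² → obtuse
(23,13,13): 13²+13² = 338 < 529 = 23² → obtuse
(109,26,111): 26²+109² = 12557 > 12321 = 111² → acute
(25,12,17): 12²+17² = 433 < 625 = 25² → obtuse
(96,197,257): 96²+197² = 48025 < 66049 = 257² → obtuse
4 of the 5 are obtuse.

4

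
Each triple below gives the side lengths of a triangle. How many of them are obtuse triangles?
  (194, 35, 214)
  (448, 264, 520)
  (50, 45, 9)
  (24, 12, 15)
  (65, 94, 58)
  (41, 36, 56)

5

(194,35,214): 35²+194² = 38861 < 45796 = 214² → obtuse
(448,264,520): 264²+448² = 270400 = 520² → right
(50,45,9): 9²+45² = 2106 < 2500 = 50² → obtuse
(24,12,15): 12²+15² = 369 < 576 = 24² → obtuse
(65,94,58): 58²+65² = 7589 < 8836 = 94² → obtuse
(41,36,56): 36²+41² = 2977 < 3136 = 56² → obtuse
5 of the 6 are obtuse.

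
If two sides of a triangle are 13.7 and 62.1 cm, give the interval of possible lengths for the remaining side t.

48.4 < t < 75.8

By the triangle inequality, t must be less than 13.7 + 62.1 = 75.8 and greater than |13.7 − 62.1| = 48.4.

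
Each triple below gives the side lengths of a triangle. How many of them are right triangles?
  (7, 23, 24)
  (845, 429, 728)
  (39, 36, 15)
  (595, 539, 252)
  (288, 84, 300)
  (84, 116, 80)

(7,23,24): 7²+23² = 578 > 576 = 24² → acute
(845,429,728): 429²+728² = 714025 = 845² → right
(39,36,15): 15²+36² = 1521 = 39² → right
(595,539,252): 252²+539² = 354025 = 595² → right
(288,84,300): 84²+288² = 90000 = 300² → right
(84,116,80): 80²+84² = 13456 = 116² → right
5 of the 6 are right.

5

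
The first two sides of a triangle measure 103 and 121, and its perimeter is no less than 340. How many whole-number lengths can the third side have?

108

Triangle inequality: 18 < x < 224. Perimeter ≥ 340 gives x ≥ 340 − 103 − 121 = 116.
So 116 ≤ x < 224; integers 116 through 223: 108 values.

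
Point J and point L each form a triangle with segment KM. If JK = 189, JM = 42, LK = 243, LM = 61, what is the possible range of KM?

182 < KM < 231

From triangle JKM: |189 − 42| < KM < 189 + 42, i.e. 147 < KM < 231.
From triangle LKM: 182 < KM < 304.
Both must hold, so KM lies in the intersection.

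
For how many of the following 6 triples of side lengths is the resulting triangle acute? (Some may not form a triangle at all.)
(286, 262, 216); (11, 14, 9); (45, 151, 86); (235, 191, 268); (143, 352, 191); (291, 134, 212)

3

(286,262,216): 216²+262² = 115300 > 81796 = 286² → acute
(11,14,9): 9²+11² = 202 > 196 = 14² → acute
(45,151,86): 45+86 ≤ 151, not a triangle
(235,191,268): 191²+235² = 91706 > 71824 = 268² → acute
(143,352,191): 143+191 ≤ 352, not a triangle
(291,134,212): 134²+212² = 62900 < 84681 = 291² → obtuse
3 of the 6 are acute.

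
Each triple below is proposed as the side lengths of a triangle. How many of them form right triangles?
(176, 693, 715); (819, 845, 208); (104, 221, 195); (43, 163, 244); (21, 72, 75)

4

(176,693,715): 176²+693² = 511225 = 715² → right
(819,845,208): 208²+819² = 714025 = 845² → right
(104,221,195): 104²+195² = 48841 = 221² → right
(43,163,244): 43+163 ≤ 244, not a triangle
(21,72,75): 21²+72² = 5625 = 75² → right
4 of the 5 are right.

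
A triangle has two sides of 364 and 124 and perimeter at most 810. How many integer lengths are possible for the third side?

82

Triangle inequality: 240 < x < 488. Perimeter ≤ 810 gives x ≤ 810 − 364 − 124 = 322.
So 240 < x ≤ 322; integers 241 through 322: 82 values.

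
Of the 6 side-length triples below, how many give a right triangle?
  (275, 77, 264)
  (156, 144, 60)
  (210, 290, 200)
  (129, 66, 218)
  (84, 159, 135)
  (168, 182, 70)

(275,77,264): 77²+264² = 75625 = 275² → right
(156,144,60): 60²+144² = 24336 = 156² → right
(210,290,200): 200²+210² = 84100 = 290² → right
(129,66,218): 66+129 ≤ 218, not a triangle
(84,159,135): 84²+135² = 25281 = 159² → right
(168,182,70): 70²+168² = 33124 = 182² → right
5 of the 6 are right.

5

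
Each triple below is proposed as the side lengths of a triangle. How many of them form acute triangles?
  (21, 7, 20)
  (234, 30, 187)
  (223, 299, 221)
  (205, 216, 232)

3

(21,7,20): 7²+20² = 449 > 441 = 21² → acute
(234,30,187): 30+187 ≤ 234, not a triangle
(223,299,221): 221²+223² = 98570 > 89401 = 299² → acute
(205,216,232): 205²+216² = 88681 > 53824 = 232² → acute
3 of the 4 are acute.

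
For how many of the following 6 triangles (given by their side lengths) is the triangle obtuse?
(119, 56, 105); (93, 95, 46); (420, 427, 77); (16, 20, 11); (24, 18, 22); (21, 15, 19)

(119,56,105): 56²+105² = 14161 = 119² → right
(93,95,46): 46²+93² = 10765 > 9025 = 95² → acute
(420,427,77): 77²+420² = 182329 = 427² → right
(16,20,11): 11²+16² = 377 < 400 = 20² → obtuse
(24,18,22): 18²+22² = 808 > 576 = 24² → acute
(21,15,19): 15²+19² = 586 > 441 = 21² → acute
1 of the 6 is obtuse.

1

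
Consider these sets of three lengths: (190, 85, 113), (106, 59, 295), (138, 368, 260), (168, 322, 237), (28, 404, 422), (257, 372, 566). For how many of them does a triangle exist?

(85,113,190): 85+113 > 190 → valid
(59,106,295): 59+106 ≤ 295 → not valid
(138,260,368): 138+260 > 368 → valid
(168,237,322): 168+237 > 322 → valid
(28,404,422): 28+404 > 422 → valid
(257,372,566): 257+372 > 566 → valid
5 of the 6 triples form a triangle.

5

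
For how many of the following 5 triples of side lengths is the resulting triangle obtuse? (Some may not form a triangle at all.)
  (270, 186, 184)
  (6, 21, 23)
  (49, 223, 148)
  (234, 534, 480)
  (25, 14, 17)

(270,186,184): 184²+186² = 68452 < 72900 = 270² → obtuse
(6,21,23): 6²+21² = 477 < 529 = 23² → obtuse
(49,223,148): 49+148 ≤ 223, not a triangle
(234,534,480): 234²+480² = 285156 = 534² → right
(25,14,17): 14²+17² = 485 < 625 = 25² → obtuse
3 of the 5 are obtuse.

3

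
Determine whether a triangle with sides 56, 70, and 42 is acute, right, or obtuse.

right

Compare the square of the longest side to the sum of squares of the other two: 42² + 56² = 4900 = 70².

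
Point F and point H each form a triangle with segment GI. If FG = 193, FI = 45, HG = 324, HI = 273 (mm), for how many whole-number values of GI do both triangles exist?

From triangle FGI: 148 < GI < 238.
From triangle HGI: 51 < GI < 597.
Intersection: 148 < GI < 238, so integers 149 through 237: 89 values.

89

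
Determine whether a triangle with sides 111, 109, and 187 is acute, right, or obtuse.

Compare the square of the longest side to the sum of squares of the other two: 109² + 111² = 24202 < 34969 = 187².

obtuse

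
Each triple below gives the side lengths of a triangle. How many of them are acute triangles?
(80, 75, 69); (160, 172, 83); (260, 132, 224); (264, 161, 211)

3

(80,75,69): 69²+75² = 10386 > 6400 = 80² → acute
(160,172,83): 83²+160² = 32489 > 29584 = 172² → acute
(260,132,224): 132²+224² = 67600 = 260² → right
(264,161,211): 161²+211² = 70442 > 69696 = 264² → acute
3 of the 4 are acute.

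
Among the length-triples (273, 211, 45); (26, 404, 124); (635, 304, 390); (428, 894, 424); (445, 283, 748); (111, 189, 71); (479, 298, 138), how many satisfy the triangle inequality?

1

(45,211,273): 45+211 ≤ 273 → not valid
(26,124,404): 26+124 ≤ 404 → not valid
(304,390,635): 304+390 > 635 → valid
(424,428,894): 424+428 ≤ 894 → not valid
(283,445,748): 283+445 ≤ 748 → not valid
(71,111,189): 71+111 ≤ 189 → not valid
(138,298,479): 138+298 ≤ 479 → not valid
1 of the 7 triples forms a triangle.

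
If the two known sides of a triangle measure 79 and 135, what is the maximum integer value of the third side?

The third side must be strictly less than 79 + 135 = 214.
The largest integer below 214 is 213.

213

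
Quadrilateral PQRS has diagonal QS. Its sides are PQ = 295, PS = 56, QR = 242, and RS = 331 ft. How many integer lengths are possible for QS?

111

From triangle PQS: 239 < QS < 351.
From triangle RQS: 89 < QS < 573.
Intersection: 239 < QS < 351, so integers 240 through 350: 111 values.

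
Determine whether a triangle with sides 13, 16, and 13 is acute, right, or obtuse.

acute

Compare the square of the longest side to the sum of squares of the other two: 13² + 13² = 338 > 256 = 16².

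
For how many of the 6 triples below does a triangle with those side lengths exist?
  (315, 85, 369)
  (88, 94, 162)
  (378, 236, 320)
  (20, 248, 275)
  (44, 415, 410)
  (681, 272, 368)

4

(85,315,369): 85+315 > 369 → valid
(88,94,162): 88+94 > 162 → valid
(236,320,378): 236+320 > 378 → valid
(20,248,275): 20+248 ≤ 275 → not valid
(44,410,415): 44+410 > 415 → valid
(272,368,681): 272+368 ≤ 681 → not valid
4 of the 6 triples form a triangle.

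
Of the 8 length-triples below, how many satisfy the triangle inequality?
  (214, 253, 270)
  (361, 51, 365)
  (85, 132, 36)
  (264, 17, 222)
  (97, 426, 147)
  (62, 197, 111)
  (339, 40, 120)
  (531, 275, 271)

3

(214,253,270): 214+253 > 270 → valid
(51,361,365): 51+361 > 365 → valid
(36,85,132): 36+85 ≤ 132 → not valid
(17,222,264): 17+222 ≤ 264 → not valid
(97,147,426): 97+147 ≤ 426 → not valid
(62,111,197): 62+111 ≤ 197 → not valid
(40,120,339): 40+120 ≤ 339 → not valid
(271,275,531): 271+275 > 531 → valid
3 of the 8 triples form a triangle.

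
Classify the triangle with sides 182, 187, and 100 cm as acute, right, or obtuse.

acute

Compare the square of the longest side to the sum of squares of the other two: 100² + 182² = 43124 > 34969 = 187².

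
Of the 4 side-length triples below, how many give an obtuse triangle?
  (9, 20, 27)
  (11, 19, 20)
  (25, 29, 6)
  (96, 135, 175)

3

(9,20,27): 9²+20² = 481 < 729 = 27² → obtuse
(11,19,20): 11²+19² = 482 > 400 = 20² → acute
(25,29,6): 6²+25² = 661 < 841 = 29² → obtuse
(96,135,175): 96²+135² = 27441 < 30625 = 175² → obtuse
3 of the 4 are obtuse.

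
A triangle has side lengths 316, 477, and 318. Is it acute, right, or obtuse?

obtuse

Compare the square of the longest side to the sum of squares of the other two: 316² + 318² = 200980 < 227529 = 477².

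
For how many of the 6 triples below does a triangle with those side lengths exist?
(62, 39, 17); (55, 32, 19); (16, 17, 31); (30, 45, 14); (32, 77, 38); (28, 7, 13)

1

(17,39,62): 17+39 ≤ 62 → not valid
(19,32,55): 19+32 ≤ 55 → not valid
(16,17,31): 16+17 > 31 → valid
(14,30,45): 14+30 ≤ 45 → not valid
(32,38,77): 32+38 ≤ 77 → not valid
(7,13,28): 7+13 ≤ 28 → not valid
1 of the 6 triples forms a triangle.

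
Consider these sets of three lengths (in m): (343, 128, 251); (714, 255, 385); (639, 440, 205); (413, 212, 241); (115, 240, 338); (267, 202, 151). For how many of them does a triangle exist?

5

(128,251,343): 128+251 > 343 → valid
(255,385,714): 255+385 ≤ 714 → not valid
(205,440,639): 205+440 > 639 → valid
(212,241,413): 212+241 > 413 → valid
(115,240,338): 115+240 > 338 → valid
(151,202,267): 151+202 > 267 → valid
5 of the 6 triples form a triangle.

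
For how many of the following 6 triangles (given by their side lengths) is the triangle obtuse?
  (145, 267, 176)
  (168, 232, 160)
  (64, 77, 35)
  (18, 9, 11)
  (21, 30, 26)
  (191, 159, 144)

(145,267,176): 145²+176² = 52001 < 71289 = 267² → obtuse
(168,232,160): 160²+168² = 53824 = 232² → right
(64,77,35): 35²+64² = 5321 < 5929 = 77² → obtuse
(18,9,11): 9²+11² = 202 < 324 = 18² → obtuse
(21,30,26): 21²+26² = 1117 > 900 = 30² → acute
(191,159,144): 144²+159² = 46017 > 36481 = 191² → acute
3 of the 6 are obtuse.

3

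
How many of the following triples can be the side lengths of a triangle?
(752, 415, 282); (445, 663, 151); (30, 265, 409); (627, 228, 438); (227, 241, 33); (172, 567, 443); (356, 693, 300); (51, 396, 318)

3

(282,415,752): 282+415 ≤ 752 → not valid
(151,445,663): 151+445 ≤ 663 → not valid
(30,265,409): 30+265 ≤ 409 → not valid
(228,438,627): 228+438 > 627 → valid
(33,227,241): 33+227 > 241 → valid
(172,443,567): 172+443 > 567 → valid
(300,356,693): 300+356 ≤ 693 → not valid
(51,318,396): 51+318 ≤ 396 → not valid
3 of the 8 triples form a triangle.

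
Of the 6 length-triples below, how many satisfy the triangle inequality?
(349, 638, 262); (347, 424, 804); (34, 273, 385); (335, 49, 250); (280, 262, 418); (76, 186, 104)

(262,349,638): 262+349 ≤ 638 → not valid
(347,424,804): 347+424 ≤ 804 → not valid
(34,273,385): 34+273 ≤ 385 → not valid
(49,250,335): 49+250 ≤ 335 → not valid
(262,280,418): 262+280 > 418 → valid
(76,104,186): 76+104 ≤ 186 → not valid
1 of the 6 triples forms a triangle.

1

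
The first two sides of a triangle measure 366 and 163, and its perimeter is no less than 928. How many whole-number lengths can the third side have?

130

Triangle inequality: 203 < x < 529. Perimeter ≥ 928 gives x ≥ 928 − 366 − 163 = 399.
So 399 ≤ x < 529; integers 399 through 528: 130 values.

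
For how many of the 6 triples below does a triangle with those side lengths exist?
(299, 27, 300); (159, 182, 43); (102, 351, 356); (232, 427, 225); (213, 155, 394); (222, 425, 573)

(27,299,300): 27+299 > 300 → valid
(43,159,182): 43+159 > 182 → valid
(102,351,356): 102+351 > 356 → valid
(225,232,427): 225+232 > 427 → valid
(155,213,394): 155+213 ≤ 394 → not valid
(222,425,573): 222+425 > 573 → valid
5 of the 6 triples form a triangle.

5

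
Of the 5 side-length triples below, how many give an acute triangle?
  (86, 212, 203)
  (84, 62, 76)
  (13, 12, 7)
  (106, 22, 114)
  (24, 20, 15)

4

(86,212,203): 86²+203² = 48605 > 44944 = 212² → acute
(84,62,76): 62²+76² = 9620 > 7056 = 84² → acute
(13,12,7): 7²+12² = 193 > 169 = 13² → acute
(106,22,114): 22²+106² = 11720 < 12996 = 114² → obtuse
(24,20,15): 15²+20² = 625 > 576 = 24² → acute
4 of the 5 are acute.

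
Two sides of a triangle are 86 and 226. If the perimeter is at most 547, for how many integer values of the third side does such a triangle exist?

95

Triangle inequality: 140 < x < 312. Perimeter ≤ 547 gives x ≤ 547 − 86 − 226 = 235.
So 140 < x ≤ 235; integers 141 through 235: 95 values.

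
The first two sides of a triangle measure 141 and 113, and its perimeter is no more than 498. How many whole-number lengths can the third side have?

216

Triangle inequality: 28 < x < 254. Perimeter ≤ 498 gives x ≤ 498 − 141 − 113 = 244.
So 28 < x ≤ 244; integers 29 through 244: 216 values.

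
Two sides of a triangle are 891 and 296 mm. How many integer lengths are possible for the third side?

The third side lies in the open interval (595, 1187).
Integers from 596 to 1186 inclusive: 1186 − 596 + 1 = 591.

591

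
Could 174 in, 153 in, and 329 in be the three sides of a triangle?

The longest side is 329, but the other two sum to only 327.
327 < 329, so the triangle inequality fails.

No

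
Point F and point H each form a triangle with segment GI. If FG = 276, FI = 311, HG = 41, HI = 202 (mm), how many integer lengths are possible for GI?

From triangle FGI: 35 < GI < 587.
From triangle HGI: 161 < GI < 243.
Intersection: 161 < GI < 243, so integers 162 through 242: 81 values.

81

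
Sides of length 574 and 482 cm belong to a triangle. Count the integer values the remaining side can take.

963

The third side lies in the open interval (92, 1056).
Integers from 93 to 1055 inclusive: 1055 − 93 + 1 = 963.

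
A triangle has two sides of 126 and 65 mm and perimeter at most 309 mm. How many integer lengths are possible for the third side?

57

Triangle inequality: 61 < x < 191. Perimeter ≤ 309 gives x ≤ 309 − 126 − 65 = 118.
So 61 < x ≤ 118; integers 62 through 118: 57 values.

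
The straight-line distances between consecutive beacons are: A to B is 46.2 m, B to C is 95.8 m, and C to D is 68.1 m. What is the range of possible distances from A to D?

0 ≤ AD ≤ 210.1 m

The maximum is all hops collinear in one direction: 46.2 + 95.8 + 68.1 = 210.1.
The longest hop is 95.8; the others sum to 114.3. Since 95.8 ≤ 114.3, the path can fold back on itself completely, so the minimum distance is 0.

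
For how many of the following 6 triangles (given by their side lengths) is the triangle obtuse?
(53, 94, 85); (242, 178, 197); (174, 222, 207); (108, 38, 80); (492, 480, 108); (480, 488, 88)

1

(53,94,85): 53²+85² = 10034 > 8836 = 94² → acute
(242,178,197): 178²+197² = 70493 > 58564 = 242² → acute
(174,222,207): 174²+207² = 73125 > 49284 = 222² → acute
(108,38,80): 38²+80² = 7844 < 11664 = 108² → obtuse
(492,480,108): 108²+480² = 242064 = 492² → right
(480,488,88): 88²+480² = 238144 = 488² → right
1 of the 6 is obtuse.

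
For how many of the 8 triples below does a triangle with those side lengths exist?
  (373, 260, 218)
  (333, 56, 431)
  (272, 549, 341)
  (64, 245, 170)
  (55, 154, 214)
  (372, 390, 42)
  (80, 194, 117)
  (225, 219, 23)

(218,260,373): 218+260 > 373 → valid
(56,333,431): 56+333 ≤ 431 → not valid
(272,341,549): 272+341 > 549 → valid
(64,170,245): 64+170 ≤ 245 → not valid
(55,154,214): 55+154 ≤ 214 → not valid
(42,372,390): 42+372 > 390 → valid
(80,117,194): 80+117 > 194 → valid
(23,219,225): 23+219 > 225 → valid
5 of the 8 triples form a triangle.

5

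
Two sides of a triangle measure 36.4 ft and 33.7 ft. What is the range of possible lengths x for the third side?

2.7 < x < 70.1

By the triangle inequality, x must be less than 36.4 + 33.7 = 70.1 and greater than |36.4 − 33.7| = 2.7.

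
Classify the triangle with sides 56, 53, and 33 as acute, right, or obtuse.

acute

Compare the square of the longest side to the sum of squares of the other two: 33² + 53² = 3898 > 3136 = 56².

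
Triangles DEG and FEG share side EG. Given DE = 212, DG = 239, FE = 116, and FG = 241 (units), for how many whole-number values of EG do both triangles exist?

From triangle DEG: 27 < EG < 451.
From triangle FEG: 125 < EG < 357.
Intersection: 125 < EG < 357, so integers 126 through 356: 231 values.

231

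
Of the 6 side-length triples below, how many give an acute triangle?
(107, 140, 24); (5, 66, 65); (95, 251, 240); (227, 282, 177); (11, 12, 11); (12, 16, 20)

(107,140,24): 24+107 ≤ 140, not a triangle
(5,66,65): 5²+65² = 4250 < 4356 = 66² → obtuse
(95,251,240): 95²+240² = 66625 > 63001 = 251² → acute
(227,282,177): 177²+227² = 82858 > 79524 = 282² → acute
(11,12,11): 11²+11² = 242 > 144 = 12² → acute
(12,16,20): 12²+16² = 400 = 20² → right
3 of the 6 are acute.

3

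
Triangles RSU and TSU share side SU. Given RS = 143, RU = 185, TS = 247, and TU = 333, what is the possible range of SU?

86 < SU < 328

From triangle RSU: |143 − 185| < SU < 143 + 185, i.e. 42 < SU < 328.
From triangle TSU: 86 < SU < 580.
Both must hold, so SU lies in the intersection.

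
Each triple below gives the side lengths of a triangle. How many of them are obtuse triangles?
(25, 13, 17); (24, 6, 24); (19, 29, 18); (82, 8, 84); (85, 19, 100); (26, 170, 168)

(25,13,17): 13²+17² = 458 < 625 = 25² → obtuse
(24,6,24): 6²+24² = 612 > 576 = 24² → acute
(19,29,18): 18²+19² = 685 < 841 = 29² → obtuse
(82,8,84): 8²+82² = 6788 < 7056 = 84² → obtuse
(85,19,100): 19²+85² = 7586 < 10000 = 100² → obtuse
(26,170,168): 26²+168² = 28900 = 170² → right
4 of the 6 are obtuse.

4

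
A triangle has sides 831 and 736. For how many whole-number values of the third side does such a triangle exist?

The third side lies in the open interval (95, 1567).
Integers from 96 to 1566 inclusive: 1566 − 96 + 1 = 1471.

1471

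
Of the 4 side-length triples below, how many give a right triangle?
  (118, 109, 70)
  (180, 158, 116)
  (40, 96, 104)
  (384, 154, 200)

1

(118,109,70): 70²+109² = 16781 > 13924 = 118² → acute
(180,158,116): 116²+158² = 38420 > 32400 = 180² → acute
(40,96,104): 40²+96² = 10816 = 104² → right
(384,154,200): 154+200 ≤ 384, not a triangle
1 of the 4 is right.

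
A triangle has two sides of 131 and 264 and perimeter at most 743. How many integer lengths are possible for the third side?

215

Triangle inequality: 133 < x < 395. Perimeter ≤ 743 gives x ≤ 743 − 131 − 264 = 348.
So 133 < x ≤ 348; integers 134 through 348: 215 values.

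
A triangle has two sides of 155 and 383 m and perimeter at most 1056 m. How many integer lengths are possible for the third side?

Triangle inequality: 228 < x < 538. Perimeter ≤ 1056 gives x ≤ 1056 − 155 − 383 = 518.
So 228 < x ≤ 518; integers 229 through 518: 290 values.

290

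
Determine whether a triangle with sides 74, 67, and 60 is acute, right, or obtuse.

Compare the square of the longest side to the sum of squares of the other two: 60² + 67² = 8089 > 5476 = 74².

acute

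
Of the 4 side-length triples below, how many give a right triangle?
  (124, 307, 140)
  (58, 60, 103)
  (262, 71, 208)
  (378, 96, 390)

1

(124,307,140): 124+140 ≤ 307, not a triangle
(58,60,103): 58²+60² = 6964 < 10609 = 103² → obtuse
(262,71,208): 71²+208² = 48305 < 68644 = 262² → obtuse
(378,96,390): 96²+378² = 152100 = 390² → right
1 of the 4 is right.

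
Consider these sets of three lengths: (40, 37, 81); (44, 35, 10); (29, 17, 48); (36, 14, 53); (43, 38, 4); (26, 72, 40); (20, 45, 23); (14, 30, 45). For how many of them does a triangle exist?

(37,40,81): 37+40 ≤ 81 → not valid
(10,35,44): 10+35 > 44 → valid
(17,29,48): 17+29 ≤ 48 → not valid
(14,36,53): 14+36 ≤ 53 → not valid
(4,38,43): 4+38 ≤ 43 → not valid
(26,40,72): 26+40 ≤ 72 → not valid
(20,23,45): 20+23 ≤ 45 → not valid
(14,30,45): 14+30 ≤ 45 → not valid
1 of the 8 triples forms a triangle.

1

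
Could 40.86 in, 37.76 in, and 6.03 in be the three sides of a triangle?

The longest side is 40.86, and the other two sum to 43.79.
Since 43.79 > 40.86, the triangle inequality holds.

Yes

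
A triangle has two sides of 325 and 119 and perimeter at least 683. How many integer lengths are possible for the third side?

Triangle inequality: 206 < x < 444. Perimeter ≥ 683 gives x ≥ 683 − 325 − 119 = 239.
So 239 ≤ x < 444; integers 239 through 443: 205 values.

205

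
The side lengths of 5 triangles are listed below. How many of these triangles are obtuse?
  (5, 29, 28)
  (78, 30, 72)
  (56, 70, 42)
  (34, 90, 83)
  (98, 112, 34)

3

(5,29,28): 5²+28² = 809 < 841 = 29² → obtuse
(78,30,72): 30²+72² = 6084 = 78² → right
(56,70,42): 42²+56² = 4900 = 70² → right
(34,90,83): 34²+83² = 8045 < 8100 = 90² → obtuse
(98,112,34): 34²+98² = 10760 < 12544 = 112² → obtuse
3 of the 5 are obtuse.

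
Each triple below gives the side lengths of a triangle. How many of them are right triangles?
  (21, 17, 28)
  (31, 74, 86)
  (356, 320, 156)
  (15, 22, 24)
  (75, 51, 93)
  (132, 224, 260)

(21,17,28): 17²+21² = 730 < 784 = 28² → obtuse
(31,74,86): 31²+74² = 6437 < 7396 = 86² → obtuse
(356,320,156): 156²+320² = 126736 = 356² → right
(15,22,24): 15²+22² = 709 > 576 = 24² → acute
(75,51,93): 51²+75² = 8226 < 8649 = 93² → obtuse
(132,224,260): 132²+224² = 67600 = 260² → right
2 of the 6 are right.

2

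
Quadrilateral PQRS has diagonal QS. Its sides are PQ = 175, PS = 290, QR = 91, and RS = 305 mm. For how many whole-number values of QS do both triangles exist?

181

From triangle PQS: 115 < QS < 465.
From triangle RQS: 214 < QS < 396.
Intersection: 214 < QS < 396, so integers 215 through 395: 181 values.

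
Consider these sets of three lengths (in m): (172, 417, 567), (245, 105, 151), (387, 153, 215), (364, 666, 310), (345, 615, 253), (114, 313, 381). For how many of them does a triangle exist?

(172,417,567): 172+417 > 567 → valid
(105,151,245): 105+151 > 245 → valid
(153,215,387): 153+215 ≤ 387 → not valid
(310,364,666): 310+364 > 666 → valid
(253,345,615): 253+345 ≤ 615 → not valid
(114,313,381): 114+313 > 381 → valid
4 of the 6 triples form a triangle.

4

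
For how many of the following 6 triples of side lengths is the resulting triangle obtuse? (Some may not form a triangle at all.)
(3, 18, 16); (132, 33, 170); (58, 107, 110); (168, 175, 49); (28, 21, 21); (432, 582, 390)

(3,18,16): 3²+16² = 265 < 324 = 18² → obtuse
(132,33,170): 33+132 ≤ 170, not a triangle
(58,107,110): 58²+107² = 14813 > 12100 = 110² → acute
(168,175,49): 49²+168² = 30625 = 175² → right
(28,21,21): 21²+21² = 882 > 784 = 28² → acute
(432,582,390): 390²+432² = 338724 = 582² → right
1 of the 6 is obtuse.

1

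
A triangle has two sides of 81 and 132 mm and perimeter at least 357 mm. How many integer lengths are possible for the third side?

Triangle inequality: 51 < x < 213. Perimeter ≥ 357 gives x ≥ 357 − 81 − 132 = 144.
So 144 ≤ x < 213; integers 144 through 212: 69 values.

69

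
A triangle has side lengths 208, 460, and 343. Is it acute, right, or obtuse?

obtuse

Compare the square of the longest side to the sum of squares of the other two: 208² + 343² = 160913 < 211600 = 460².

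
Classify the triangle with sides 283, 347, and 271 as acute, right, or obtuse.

acute

Compare the square of the longest side to the sum of squares of the other two: 271² + 283² = 153530 > 120409 = 347².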